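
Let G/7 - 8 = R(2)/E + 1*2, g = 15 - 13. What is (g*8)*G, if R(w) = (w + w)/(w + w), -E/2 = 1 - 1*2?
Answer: 1176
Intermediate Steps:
E = 2 (E = -2*(1 - 1*2) = -2*(1 - 2) = -2*(-1) = 2)
g = 2
R(w) = 1 (R(w) = (2*w)/((2*w)) = (2*w)*(1/(2*w)) = 1)
G = 147/2 (G = 56 + 7*(1/2 + 1*2) = 56 + 7*(1*(½) + 2) = 56 + 7*(½ + 2) = 56 + 7*(5/2) = 56 + 35/2 = 147/2 ≈ 73.500)
(g*8)*G = (2*8)*(147/2) = 16*(147/2) = 1176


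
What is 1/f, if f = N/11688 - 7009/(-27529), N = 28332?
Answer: 26813246/71822735 ≈ 0.37333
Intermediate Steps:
f = 71822735/26813246 (f = 28332/11688 - 7009/(-27529) = 28332*(1/11688) - 7009*(-1/27529) = 2361/974 + 7009/27529 = 71822735/26813246 ≈ 2.6786)
1/f = 1/(71822735/26813246) = 26813246/71822735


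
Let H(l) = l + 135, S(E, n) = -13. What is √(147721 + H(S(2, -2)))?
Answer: 3*√16427 ≈ 384.50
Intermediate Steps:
H(l) = 135 + l
√(147721 + H(S(2, -2))) = √(147721 + (135 - 13)) = √(147721 + 122) = √147843 = 3*√16427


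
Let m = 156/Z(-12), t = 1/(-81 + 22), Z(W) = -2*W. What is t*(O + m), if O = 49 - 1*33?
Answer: -45/118 ≈ -0.38136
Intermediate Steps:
t = -1/59 (t = 1/(-59) = -1/59 ≈ -0.016949)
m = 13/2 (m = 156/((-2*(-12))) = 156/24 = 156*(1/24) = 13/2 ≈ 6.5000)
O = 16 (O = 49 - 33 = 16)
t*(O + m) = -(16 + 13/2)/59 = -1/59*45/2 = -45/118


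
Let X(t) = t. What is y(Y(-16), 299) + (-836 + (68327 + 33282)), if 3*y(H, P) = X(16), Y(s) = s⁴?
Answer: 302335/3 ≈ 1.0078e+5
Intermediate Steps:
y(H, P) = 16/3 (y(H, P) = (⅓)*16 = 16/3)
y(Y(-16), 299) + (-836 + (68327 + 33282)) = 16/3 + (-836 + (68327 + 33282)) = 16/3 + (-836 + 101609) = 16/3 + 100773 = 302335/3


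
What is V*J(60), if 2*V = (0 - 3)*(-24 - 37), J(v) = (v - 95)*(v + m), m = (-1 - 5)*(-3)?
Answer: -249795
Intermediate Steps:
m = 18 (m = -6*(-3) = 18)
J(v) = (-95 + v)*(18 + v) (J(v) = (v - 95)*(v + 18) = (-95 + v)*(18 + v))
V = 183/2 (V = ((0 - 3)*(-24 - 37))/2 = (-3*(-61))/2 = (1/2)*183 = 183/2 ≈ 91.500)
V*J(60) = 183*(-1710 + 60**2 - 77*60)/2 = 183*(-1710 + 3600 - 4620)/2 = (183/2)*(-2730) = -249795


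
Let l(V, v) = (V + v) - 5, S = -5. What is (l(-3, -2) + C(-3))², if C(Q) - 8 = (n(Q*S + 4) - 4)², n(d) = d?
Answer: 49729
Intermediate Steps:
C(Q) = 8 + 25*Q² (C(Q) = 8 + ((Q*(-5) + 4) - 4)² = 8 + ((-5*Q + 4) - 4)² = 8 + ((4 - 5*Q) - 4)² = 8 + (-5*Q)² = 8 + 25*Q²)
l(V, v) = -5 + V + v
(l(-3, -2) + C(-3))² = ((-5 - 3 - 2) + (8 + 25*(-3)²))² = (-10 + (8 + 25*9))² = (-10 + (8 + 225))² = (-10 + 233)² = 223² = 49729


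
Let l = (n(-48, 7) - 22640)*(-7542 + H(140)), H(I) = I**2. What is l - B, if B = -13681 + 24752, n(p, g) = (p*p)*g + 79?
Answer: -77580185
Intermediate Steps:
n(p, g) = 79 + g*p**2 (n(p, g) = p**2*g + 79 = g*p**2 + 79 = 79 + g*p**2)
l = -77569114 (l = ((79 + 7*(-48)**2) - 22640)*(-7542 + 140**2) = ((79 + 7*2304) - 22640)*(-7542 + 19600) = ((79 + 16128) - 22640)*12058 = (16207 - 22640)*12058 = -6433*12058 = -77569114)
B = 11071
l - B = -77569114 - 1*11071 = -77569114 - 11071 = -77580185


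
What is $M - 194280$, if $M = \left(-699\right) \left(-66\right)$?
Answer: $-148146$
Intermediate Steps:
$M = 46134$
$M - 194280 = 46134 - 194280 = -148146$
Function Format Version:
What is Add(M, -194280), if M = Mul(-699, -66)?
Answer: -148146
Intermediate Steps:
M = 46134
Add(M, -194280) = Add(46134, -194280) = -148146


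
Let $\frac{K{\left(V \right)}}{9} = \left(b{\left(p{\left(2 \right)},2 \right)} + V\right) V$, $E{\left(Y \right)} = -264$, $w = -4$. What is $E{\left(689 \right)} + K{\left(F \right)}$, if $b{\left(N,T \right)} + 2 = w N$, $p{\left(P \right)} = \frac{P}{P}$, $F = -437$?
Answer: $1742055$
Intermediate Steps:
$p{\left(P \right)} = 1$
$b{\left(N,T \right)} = -2 - 4 N$
$K{\left(V \right)} = 9 V \left(-6 + V\right)$ ($K{\left(V \right)} = 9 \left(\left(-2 - 4\right) + V\right) V = 9 \left(-6 + V\right) V = 9 V \left(-6 + V\right)$)
$E{\left(689 \right)} + K{\left(F \right)} = -264 + 9 \left(-437\right) \left(-6 - 437\right) = -264 + 9 \left(-437\right) \left(-443\right) = -264 + 1742319 = 1742055$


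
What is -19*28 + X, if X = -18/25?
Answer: -13318/25 ≈ -532.72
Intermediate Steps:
X = -18/25 (X = -18*1/25 = -18/25 ≈ -0.72000)
-19*28 + X = -19*28 - 18/25 = -532 - 18/25 = -13318/25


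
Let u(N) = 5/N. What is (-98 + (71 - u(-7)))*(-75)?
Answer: 13800/7 ≈ 1971.4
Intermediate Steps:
(-98 + (71 - u(-7)))*(-75) = (-98 + (71 - 5/(-7)))*(-75) = (-98 + (71 - 5*(-1)/7))*(-75) = (-98 + (71 - 1*(-5/7)))*(-75) = (-98 + (71 + 5/7))*(-75) = (-98 + 502/7)*(-75) = -184/7*(-75) = 13800/7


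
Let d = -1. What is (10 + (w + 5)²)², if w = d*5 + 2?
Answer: 196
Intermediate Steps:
w = -3 (w = -1*5 + 2 = -5 + 2 = -3)
(10 + (w + 5)²)² = (10 + (-3 + 5)²)² = (10 + 2²)² = (10 + 4)² = 14² = 196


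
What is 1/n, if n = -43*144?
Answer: -1/6192 ≈ -0.00016150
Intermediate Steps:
n = -6192
1/n = 1/(-6192) = -1/6192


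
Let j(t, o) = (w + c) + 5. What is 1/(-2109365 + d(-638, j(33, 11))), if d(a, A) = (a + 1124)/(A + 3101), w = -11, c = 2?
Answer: -3097/6532702919 ≈ -4.7408e-7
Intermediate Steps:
j(t, o) = -4 (j(t, o) = (-11 + 2) + 5 = -9 + 5 = -4)
d(a, A) = (1124 + a)/(3101 + A)
1/(-2109365 + d(-638, j(33, 11))) = 1/(-2109365 + (1124 - 638)/(3101 - 4)) = 1/(-2109365 + 486/3097) = 1/(-6532702919/3097) = -3097/6532702919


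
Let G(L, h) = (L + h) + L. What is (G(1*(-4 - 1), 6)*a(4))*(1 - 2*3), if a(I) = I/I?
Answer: 20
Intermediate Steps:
a(I) = 1
G(L, h) = h + 2*L
(G(1*(-4 - 1), 6)*a(4))*(1 - 2*3) = ((6 + 2*(1*(-4 - 1)))*1)*(1 - 2*3) = ((6 + 2*(1*(-5)))*1)*(1 - 6) = ((6 + 2*(-5))*1)*(-5) = ((6 - 10)*1)*(-5) = -4*1*(-5) = -4*(-5) = 20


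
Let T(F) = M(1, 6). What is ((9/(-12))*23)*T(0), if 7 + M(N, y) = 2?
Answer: 345/4 ≈ 86.250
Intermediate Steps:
M(N, y) = -5 (M(N, y) = -7 + 2 = -5)
T(F) = -5
((9/(-12))*23)*T(0) = ((9/(-12))*23)*(-5) = ((9*(-1/12))*23)*(-5) = -¾*23*(-5) = -69/4*(-5) = 345/4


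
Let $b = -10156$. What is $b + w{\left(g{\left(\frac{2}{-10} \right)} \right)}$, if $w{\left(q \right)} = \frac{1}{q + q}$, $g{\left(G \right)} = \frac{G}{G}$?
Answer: $- \frac{20311}{2} \approx -10156.0$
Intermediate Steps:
$g{\left(G \right)} = 1$
$w{\left(q \right)} = \frac{1}{2 q}$
$b + w{\left(g{\left(\frac{2}{-10} \right)} \right)} = -10156 + \frac{1}{2 \cdot 1} = -10156 + \frac{1}{2} \cdot 1 = -10156 + \frac{1}{2} = - \frac{20311}{2}$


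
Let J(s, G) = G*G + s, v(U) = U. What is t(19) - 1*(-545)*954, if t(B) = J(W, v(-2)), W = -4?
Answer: 519930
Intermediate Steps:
J(s, G) = s + G² (J(s, G) = G² + s = s + G²)
t(B) = 0 (t(B) = -4 + (-2)² = -4 + 4 = 0)
t(19) - 1*(-545)*954 = 0 - 1*(-545)*954 = 0 + 545*954 = 0 + 519930 = 519930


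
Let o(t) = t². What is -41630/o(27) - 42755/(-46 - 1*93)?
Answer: 25381825/101331 ≈ 250.48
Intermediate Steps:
-41630/o(27) - 42755/(-46 - 1*93) = -41630/(27²) - 42755/(-46 - 1*93) = -41630/729 - 42755/(-46 - 93) = -41630*1/729 - 42755/(-139) = -41630/729 - 42755*(-1/139) = -41630/729 + 42755/139 = 25381825/101331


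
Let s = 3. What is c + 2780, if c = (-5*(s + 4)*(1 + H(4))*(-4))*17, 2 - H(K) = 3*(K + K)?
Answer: -47200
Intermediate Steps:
H(K) = 2 - 6*K (H(K) = 2 - 3*(K + K) = 2 - 3*2*K = 2 - 6*K)
c = -49980 (c = (-5*(3 + 4)*(1 + (2 - 6*4))*(-4))*17 = (-35*(1 + (2 - 24))*(-4))*17 = (-35*(1 - 22)*(-4))*17 = (-35*(-21)*(-4))*17 = (-5*(-147)*(-4))*17 = (735*(-4))*17 = -2940*17 = -49980)
c + 2780 = -49980 + 2780 = -47200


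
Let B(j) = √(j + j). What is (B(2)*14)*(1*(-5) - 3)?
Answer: -224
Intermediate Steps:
B(j) = √2*√j (B(j) = √(2*j) = √2*√j)
(B(2)*14)*(1*(-5) - 3) = ((√2*√2)*14)*(1*(-5) - 3) = (2*14)*(-5 - 3) = 28*(-8) = -224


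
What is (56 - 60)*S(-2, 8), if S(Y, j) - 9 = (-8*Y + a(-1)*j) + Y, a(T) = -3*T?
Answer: -188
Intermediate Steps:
S(Y, j) = 9 - 7*Y + 3*j (S(Y, j) = 9 + ((-8*Y + (-3*(-1))*j) + Y) = 9 + ((-8*Y + 3*j) + Y) = 9 + (-7*Y + 3*j) = 9 - 7*Y + 3*j)
(56 - 60)*S(-2, 8) = (56 - 60)*(9 - 7*(-2) + 3*8) = -4*(9 + 14 + 24) = -4*47 = -188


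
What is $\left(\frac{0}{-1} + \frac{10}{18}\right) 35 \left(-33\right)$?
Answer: $- \frac{1925}{3} \approx -641.67$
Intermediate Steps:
$\left(\frac{0}{-1} + \frac{10}{18}\right) 35 \left(-33\right) = \left(0 \left(-1\right) + 10 \cdot \frac{1}{18}\right) 35 \left(-33\right) = \left(0 + \frac{5}{9}\right) 35 \left(-33\right) = \frac{5}{9} \cdot 35 \left(-33\right) = \frac{175}{9} \left(-33\right) = - \frac{1925}{3}$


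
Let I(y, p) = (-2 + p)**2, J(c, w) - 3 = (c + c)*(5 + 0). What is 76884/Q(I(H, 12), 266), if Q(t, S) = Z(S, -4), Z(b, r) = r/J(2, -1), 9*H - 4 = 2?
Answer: -442083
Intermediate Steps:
H = 2/3 (H = 4/9 + (1/9)*2 = 4/9 + 2/9 = 2/3 ≈ 0.66667)
J(c, w) = 3 + 10*c (J(c, w) = 3 + (c + c)*(5 + 0) = 3 + (2*c)*5 = 3 + 10*c)
Z(b, r) = r/23 (Z(b, r) = r/(3 + 10*2) = r/(3 + 20) = r/23)
Q(t, S) = -4/23 (Q(t, S) = (1/23)*(-4) = -4/23)
76884/Q(I(H, 12), 266) = 76884/(-4/23) = 76884*(-23/4) = -442083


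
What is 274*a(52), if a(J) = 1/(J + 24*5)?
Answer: 137/86 ≈ 1.5930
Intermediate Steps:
a(J) = 1/(120 + J) (a(J) = 1/(J + 120) = 1/(120 + J))
274*a(52) = 274/(120 + 52) = 274/172 = 274*(1/172) = 137/86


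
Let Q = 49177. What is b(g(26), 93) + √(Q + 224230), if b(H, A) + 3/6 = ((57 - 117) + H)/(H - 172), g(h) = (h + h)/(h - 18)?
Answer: -117/662 + √273407 ≈ 522.71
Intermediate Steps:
g(h) = 2*h/(-18 + h) (g(h) = (2*h)/(-18 + h) = 2*h/(-18 + h))
b(H, A) = -½ + (-60 + H)/(-172 + H) (b(H, A) = -½ + ((57 - 117) + H)/(H - 172) = -½ + (-60 + H)/(-172 + H))
b(g(26), 93) + √(Q + 224230) = (52 + 2*26/(-18 + 26))/(2*(-172 + 2*26/(-18 + 26))) + √(49177 + 224230) = (52 + 2*26/8)/(2*(-172 + 2*26/8)) + √273407 = (52 + 2*26*(⅛))/(2*(-172 + 2*26*(⅛))) + √273407 = (52 + 13/2)/(2*(-172 + 13/2)) + √273407 = (½)*(117/2)/(-331/2) + √273407 = (½)*(-2/331)*(117/2) + √273407 = -117/662 + √273407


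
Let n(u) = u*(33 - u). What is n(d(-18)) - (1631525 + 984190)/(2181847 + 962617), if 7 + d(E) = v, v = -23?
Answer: -5945652675/3144464 ≈ -1890.8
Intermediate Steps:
d(E) = -30 (d(E) = -7 - 23 = -30)
n(d(-18)) - (1631525 + 984190)/(2181847 + 962617) = -30*(33 - 1*(-30)) - (1631525 + 984190)/(2181847 + 962617) = -30*(33 + 30) - 2615715/3144464 = -30*63 - 2615715/3144464 = -1890 - 1*2615715/3144464 = -1890 - 2615715/3144464 = -5945652675/3144464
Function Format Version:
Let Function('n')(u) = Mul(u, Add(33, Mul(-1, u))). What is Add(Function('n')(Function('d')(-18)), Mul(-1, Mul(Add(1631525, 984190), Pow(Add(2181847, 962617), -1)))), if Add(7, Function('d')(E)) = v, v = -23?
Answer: Rational(-5945652675, 3144464) ≈ -1890.8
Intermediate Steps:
Function('d')(E) = -30 (Function('d')(E) = Add(-7, -23) = -30)
Add(Function('n')(Function('d')(-18)), Mul(-1, Mul(Add(1631525, 984190), Pow(Add(2181847, 962617), -1)))) = Add(Mul(-30, Add(33, Mul(-1, -30))), Mul(-1, Mul(Add(1631525, 984190), Pow(Add(2181847, 962617), -1)))) = Add(Mul(-30, Add(33, 30)), Mul(-1, Mul(2615715, Pow(3144464, -1)))) = Add(Mul(-30, 63), Mul(-1, Mul(2615715, Rational(1, 3144464)))) = Add(-1890, Mul(-1, Rational(2615715, 3144464))) = Add(-1890, Rational(-2615715, 3144464)) = Rational(-5945652675, 3144464)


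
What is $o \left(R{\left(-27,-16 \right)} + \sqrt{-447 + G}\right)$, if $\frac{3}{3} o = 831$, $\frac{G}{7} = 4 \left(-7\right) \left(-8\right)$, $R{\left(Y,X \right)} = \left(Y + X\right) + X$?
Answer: $-49029 + 831 \sqrt{1121} \approx -21206.0$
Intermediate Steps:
$R{\left(Y,X \right)} = Y + 2 X$ ($R{\left(Y,X \right)} = \left(X + Y\right) + X = Y + 2 X$)
$G = 1568$ ($G = 7 \cdot 4 \left(-7\right) \left(-8\right) = 7 \left(\left(-28\right) \left(-8\right)\right) = 7 \cdot 224 = 1568$)
$o = 831$
$o \left(R{\left(-27,-16 \right)} + \sqrt{-447 + G}\right) = 831 \left(\left(-27 + 2 \left(-16\right)\right) + \sqrt{-447 + 1568}\right) = 831 \left(\left(-27 - 32\right) + \sqrt{1121}\right) = 831 \left(-59 + \sqrt{1121}\right) = -49029 + 831 \sqrt{1121}$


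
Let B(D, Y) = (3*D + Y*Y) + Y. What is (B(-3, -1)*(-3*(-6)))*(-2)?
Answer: 324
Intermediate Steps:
B(D, Y) = Y + Y² + 3*D (B(D, Y) = (3*D + Y²) + Y = (Y² + 3*D) + Y = Y + Y² + 3*D)
(B(-3, -1)*(-3*(-6)))*(-2) = ((-1 + (-1)² + 3*(-3))*(-3*(-6)))*(-2) = ((-1 + 1 - 9)*18)*(-2) = -9*18*(-2) = -162*(-2) = 324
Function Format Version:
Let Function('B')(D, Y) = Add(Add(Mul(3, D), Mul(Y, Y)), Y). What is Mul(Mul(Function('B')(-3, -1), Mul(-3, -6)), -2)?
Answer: 324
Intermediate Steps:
Function('B')(D, Y) = Add(Y, Pow(Y, 2), Mul(3, D)) (Function('B')(D, Y) = Add(Add(Mul(3, D), Pow(Y, 2)), Y) = Add(Add(Pow(Y, 2), Mul(3, D)), Y) = Add(Y, Pow(Y, 2), Mul(3, D)))
Mul(Mul(Function('B')(-3, -1), Mul(-3, -6)), -2) = Mul(Mul(Add(-1, Pow(-1, 2), Mul(3, -3)), Mul(-3, -6)), -2) = Mul(Mul(Add(-1, 1, -9), 18), -2) = Mul(Mul(-9, 18), -2) = Mul(-162, -2) = 324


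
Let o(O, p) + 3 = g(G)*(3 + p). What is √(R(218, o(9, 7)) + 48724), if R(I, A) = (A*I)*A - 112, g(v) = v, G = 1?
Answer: √59294 ≈ 243.50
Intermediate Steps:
o(O, p) = p (o(O, p) = -3 + 1*(3 + p) = -3 + (3 + p) = p)
R(I, A) = -112 + I*A² (R(I, A) = I*A² - 112 = -112 + I*A²)
√(R(218, o(9, 7)) + 48724) = √((-112 + 218*7²) + 48724) = √((-112 + 218*49) + 48724) = √((-112 + 10682) + 48724) = √(10570 + 48724) = √59294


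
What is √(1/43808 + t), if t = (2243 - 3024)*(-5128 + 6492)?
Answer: I*√93335922942/296 ≈ 1032.1*I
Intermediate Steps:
t = -1065284 (t = -781*1364 = -1065284)
√(1/43808 + t) = √(1/43808 - 1065284) = √(-46667961471/43808) = I*√93335922942/296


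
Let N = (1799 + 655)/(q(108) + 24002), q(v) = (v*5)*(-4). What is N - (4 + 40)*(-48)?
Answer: 23066379/10921 ≈ 2112.1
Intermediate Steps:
q(v) = -20*v (q(v) = (5*v)*(-4) = -20*v)
N = 1227/10921 (N = (1799 + 655)/(-20*108 + 24002) = 2454/(-2160 + 24002) = 2454/21842 = 2454*(1/21842) = 1227/10921 ≈ 0.11235)
N - (4 + 40)*(-48) = 1227/10921 - (4 + 40)*(-48) = 1227/10921 - 44*(-48) = 1227/10921 - 1*(-2112) = 1227/10921 + 2112 = 23066379/10921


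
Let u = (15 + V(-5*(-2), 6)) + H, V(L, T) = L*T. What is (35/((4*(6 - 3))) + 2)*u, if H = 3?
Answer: 767/2 ≈ 383.50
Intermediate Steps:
u = 78 (u = (15 - 5*(-2)*6) + 3 = (15 + 10*6) + 3 = (15 + 60) + 3 = 75 + 3 = 78)
(35/((4*(6 - 3))) + 2)*u = (35/((4*(6 - 3))) + 2)*78 = (35/((4*3)) + 2)*78 = (35/12 + 2)*78 = (59/12)*78 = 767/2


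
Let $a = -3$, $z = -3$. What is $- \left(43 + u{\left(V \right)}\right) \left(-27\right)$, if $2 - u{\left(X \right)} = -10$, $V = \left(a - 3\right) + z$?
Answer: $1485$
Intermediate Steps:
$V = -9$ ($V = \left(-3 - 3\right) - 3 = -6 - 3 = -9$)
$u{\left(X \right)} = 12$ ($u{\left(X \right)} = 2 - -10 = 2 + 10 = 12$)
$- \left(43 + u{\left(V \right)}\right) \left(-27\right) = - \left(43 + 12\right) \left(-27\right) = - 55 \left(-27\right) = \left(-1\right) \left(-1485\right) = 1485$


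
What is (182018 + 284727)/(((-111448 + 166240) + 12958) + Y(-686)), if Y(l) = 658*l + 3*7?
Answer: -466745/383617 ≈ -1.2167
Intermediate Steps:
Y(l) = 21 + 658*l (Y(l) = 658*l + 21 = 21 + 658*l)
(182018 + 284727)/(((-111448 + 166240) + 12958) + Y(-686)) = (182018 + 284727)/(((-111448 + 166240) + 12958) + (21 + 658*(-686))) = 466745/((54792 + 12958) + (21 - 451388)) = 466745/(67750 - 451367) = 466745/(-383617) = 466745*(-1/383617) = -466745/383617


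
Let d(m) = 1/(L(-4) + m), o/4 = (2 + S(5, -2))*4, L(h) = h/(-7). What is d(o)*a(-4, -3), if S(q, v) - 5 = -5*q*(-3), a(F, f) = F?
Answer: -7/2297 ≈ -0.0030475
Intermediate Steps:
L(h) = -h/7 (L(h) = h*(-⅐) = -h/7)
S(q, v) = 5 + 15*q (S(q, v) = 5 - 5*q*(-3) = 5 + 15*q)
o = 1312 (o = 4*((2 + (5 + 15*5))*4) = 4*((2 + (5 + 75))*4) = 4*((2 + 80)*4) = 4*(82*4) = 4*328 = 1312)
d(m) = 1/(4/7 + m) (d(m) = 1/(-⅐*(-4) + m) = 1/(4/7 + m))
d(o)*a(-4, -3) = (7/(4 + 7*1312))*(-4) = (7/(4 + 9184))*(-4) = (7/9188)*(-4) = -7/2297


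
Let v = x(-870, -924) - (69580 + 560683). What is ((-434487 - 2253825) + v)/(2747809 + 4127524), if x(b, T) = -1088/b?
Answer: -1443579581/2990769855 ≈ -0.48268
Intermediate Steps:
v = -274163861/435 (v = -1088/(-870) - (69580 + 560683) = -1088*(-1/870) - 1*630263 = 544/435 - 630263 = -274163861/435 ≈ -6.3026e+5)
((-434487 - 2253825) + v)/(2747809 + 4127524) = ((-434487 - 2253825) - 274163861/435)/(2747809 + 4127524) = (-2688312 - 274163861/435)/6875333 = -1443579581/435*1/6875333 = -1443579581/2990769855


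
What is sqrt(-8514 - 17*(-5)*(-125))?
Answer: I*sqrt(19139) ≈ 138.34*I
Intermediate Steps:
sqrt(-8514 - 17*(-5)*(-125)) = sqrt(-8514 + 85*(-125)) = sqrt(-8514 - 10625) = sqrt(-19139) = I*sqrt(19139)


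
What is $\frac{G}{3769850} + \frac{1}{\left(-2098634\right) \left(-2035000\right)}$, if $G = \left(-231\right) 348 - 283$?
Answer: $- \frac{6890465368874403}{321999490165430000} \approx -0.021399$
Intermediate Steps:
$G = -80671$ ($G = -80388 - 283 = -80671$)
$\frac{G}{3769850} + \frac{1}{\left(-2098634\right) \left(-2035000\right)} = - \frac{80671}{3769850} + \frac{1}{\left(-2098634\right) \left(-2035000\right)} = \left(-80671\right) \frac{1}{3769850} - - \frac{1}{4270720190000} = - \frac{80671}{3769850} + \frac{1}{4270720190000} = - \frac{6890465368874403}{321999490165430000}$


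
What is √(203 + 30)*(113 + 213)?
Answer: 326*√233 ≈ 4976.2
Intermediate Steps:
√(203 + 30)*(113 + 213) = √233*326 = 326*√233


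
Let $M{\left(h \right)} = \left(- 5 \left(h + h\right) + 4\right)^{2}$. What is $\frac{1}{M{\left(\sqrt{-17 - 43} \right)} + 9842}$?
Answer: $\frac{i}{2 \left(80 \sqrt{15} + 1929 i\right)} \approx 0.00025268 + 4.0586 \cdot 10^{-5} i$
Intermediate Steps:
$M{\left(h \right)} = \left(4 - 10 h\right)^{2}$ ($M{\left(h \right)} = \left(- 5 \cdot 2 h + 4\right)^{2} = \left(- 10 h + 4\right)^{2} = \left(4 - 10 h\right)^{2}$)
$\frac{1}{M{\left(\sqrt{-17 - 43} \right)} + 9842} = \frac{1}{4 \left(-2 + 5 \sqrt{-17 - 43}\right)^{2} + 9842} = \frac{1}{4 \left(-2 + 5 \sqrt{-60}\right)^{2} + 9842} = \frac{1}{4 \left(-2 + 5 \cdot 2 i \sqrt{15}\right)^{2} + 9842} = \frac{1}{4 \left(-2 + 10 i \sqrt{15}\right)^{2} + 9842} = \frac{1}{9842 + 4 \left(-2 + 10 i \sqrt{15}\right)^{2}}$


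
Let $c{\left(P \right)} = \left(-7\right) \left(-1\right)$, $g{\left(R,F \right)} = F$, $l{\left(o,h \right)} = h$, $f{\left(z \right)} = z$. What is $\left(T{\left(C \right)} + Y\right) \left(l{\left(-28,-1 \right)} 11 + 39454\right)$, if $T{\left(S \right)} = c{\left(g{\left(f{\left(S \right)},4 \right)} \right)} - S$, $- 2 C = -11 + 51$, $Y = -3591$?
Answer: $-140574852$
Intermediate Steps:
$c{\left(P \right)} = 7$
$C = -20$ ($C = - \frac{-11 + 51}{2} = \left(- \frac{1}{2}\right) 40 = -20$)
$T{\left(S \right)} = 7 - S$
$\left(T{\left(C \right)} + Y\right) \left(l{\left(-28,-1 \right)} 11 + 39454\right) = \left(\left(7 - -20\right) - 3591\right) \left(\left(-1\right) 11 + 39454\right) = \left(\left(7 + 20\right) - 3591\right) \left(-11 + 39454\right) = \left(27 - 3591\right) 39443 = \left(-3564\right) 39443 = -140574852$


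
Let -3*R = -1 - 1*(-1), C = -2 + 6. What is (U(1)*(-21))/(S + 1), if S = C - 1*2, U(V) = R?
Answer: 0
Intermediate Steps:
C = 4
R = 0 (R = -(-1 - 1*(-1))/3 = -(-1 + 1)/3 = -⅓*0 = 0)
U(V) = 0
S = 2 (S = 4 - 1*2 = 4 - 2 = 2)
(U(1)*(-21))/(S + 1) = (0*(-21))/(2 + 1) = 0/3 = 0*(⅓) = 0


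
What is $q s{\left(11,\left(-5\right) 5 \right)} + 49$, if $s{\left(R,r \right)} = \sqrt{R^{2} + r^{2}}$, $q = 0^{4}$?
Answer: $49$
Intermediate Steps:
$q = 0$
$q s{\left(11,\left(-5\right) 5 \right)} + 49 = 0 \sqrt{11^{2} + \left(\left(-5\right) 5\right)^{2}} + 49 = 0 \sqrt{121 + \left(-25\right)^{2}} + 49 = 0 \sqrt{121 + 625} + 49 = 0 \sqrt{746} + 49 = 0 + 49 = 49$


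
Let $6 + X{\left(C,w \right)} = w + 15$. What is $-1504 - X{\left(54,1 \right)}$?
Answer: $-1514$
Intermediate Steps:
$X{\left(C,w \right)} = 9 + w$ ($X{\left(C,w \right)} = -6 + \left(w + 15\right) = -6 + \left(15 + w\right) = 9 + w$)
$-1504 - X{\left(54,1 \right)} = -1504 - \left(9 + 1\right) = -1504 - 10 = -1514$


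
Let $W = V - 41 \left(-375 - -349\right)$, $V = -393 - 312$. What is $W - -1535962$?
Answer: $1536323$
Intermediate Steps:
$V = -705$ ($V = -393 - 312 = -705$)
$W = 361$ ($W = -705 - 41 \left(-375 - -349\right) = -705 - 41 \left(-375 + 349\right) = -705 - -1066 = -705 + 1066 = 361$)
$W - -1535962 = 361 - -1535962 = 361 + 1535962 = 1536323$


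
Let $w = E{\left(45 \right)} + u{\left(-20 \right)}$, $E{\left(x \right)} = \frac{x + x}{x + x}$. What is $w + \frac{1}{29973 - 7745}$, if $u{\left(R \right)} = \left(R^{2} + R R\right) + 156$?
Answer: $\frac{21272197}{22228} \approx 957.0$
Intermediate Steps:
$u{\left(R \right)} = 156 + 2 R^{2}$ ($u{\left(R \right)} = \left(R^{2} + R^{2}\right) + 156 = 2 R^{2} + 156 = 156 + 2 R^{2}$)
$E{\left(x \right)} = 1$ ($E{\left(x \right)} = \frac{2 x}{2 x} = 2 x \frac{1}{2 x} = 1$)
$w = 957$ ($w = 1 + \left(156 + 2 \left(-20\right)^{2}\right) = 1 + \left(156 + 2 \cdot 400\right) = 1 + \left(156 + 800\right) = 1 + 956 = 957$)
$w + \frac{1}{29973 - 7745} = 957 + \frac{1}{29973 - 7745} = 957 + \frac{1}{22228} = \frac{21272197}{22228}$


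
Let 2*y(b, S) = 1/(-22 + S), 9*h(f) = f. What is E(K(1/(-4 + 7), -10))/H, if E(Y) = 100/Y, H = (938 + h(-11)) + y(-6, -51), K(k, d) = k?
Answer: 394200/1230917 ≈ 0.32025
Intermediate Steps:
h(f) = f/9
y(b, S) = 1/(2*(-22 + S))
H = 1230917/1314 (H = (938 + (⅑)*(-11)) + 1/(2*(-22 - 51)) = (938 - 11/9) + (½)/(-73) = 8431/9 + (½)*(-1/73) = 8431/9 - 1/146 = 1230917/1314 ≈ 936.77)
E(K(1/(-4 + 7), -10))/H = (100/(1/(-4 + 7)))/(1230917/1314) = (100/(1/3))*(1314/1230917) = (100/(⅓))*(1314/1230917) = (100*3)*(1314/1230917) = 300*(1314/1230917) = 394200/1230917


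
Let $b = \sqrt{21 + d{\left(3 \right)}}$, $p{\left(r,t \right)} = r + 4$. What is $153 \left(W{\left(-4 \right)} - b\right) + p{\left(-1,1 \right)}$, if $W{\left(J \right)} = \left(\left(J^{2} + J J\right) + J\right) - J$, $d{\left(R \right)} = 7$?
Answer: $4899 - 306 \sqrt{7} \approx 4089.4$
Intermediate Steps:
$p{\left(r,t \right)} = 4 + r$
$b = 2 \sqrt{7}$ ($b = \sqrt{21 + 7} = \sqrt{28} = 2 \sqrt{7} \approx 5.2915$)
$W{\left(J \right)} = 2 J^{2}$ ($W{\left(J \right)} = \left(\left(J^{2} + J^{2}\right) + J\right) - J = \left(2 J^{2} + J\right) - J = \left(J + 2 J^{2}\right) - J = 2 J^{2}$)
$153 \left(W{\left(-4 \right)} - b\right) + p{\left(-1,1 \right)} = 153 \left(2 \left(-4\right)^{2} - 2 \sqrt{7}\right) + \left(4 - 1\right) = 153 \left(2 \cdot 16 - 2 \sqrt{7}\right) + 3 = 153 \left(32 - 2 \sqrt{7}\right) + 3 = \left(4896 - 306 \sqrt{7}\right) + 3 = 4899 - 306 \sqrt{7}$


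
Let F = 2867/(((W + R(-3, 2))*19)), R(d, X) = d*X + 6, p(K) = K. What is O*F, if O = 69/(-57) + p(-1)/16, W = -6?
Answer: 369843/11552 ≈ 32.016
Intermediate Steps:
R(d, X) = 6 + X*d (R(d, X) = X*d + 6 = 6 + X*d)
O = -387/304 (O = 69/(-57) - 1/16 = 69*(-1/57) - 1*1/16 = -23/19 - 1/16 = -387/304 ≈ -1.2730)
F = -2867/114 (F = 2867/(((-6 + (6 + 2*(-3)))*19)) = 2867/(((-6 + (6 - 6))*19)) = 2867/(((-6 + 0)*19)) = 2867/((-6*19)) = 2867/(-114) = 2867*(-1/114) = -2867/114 ≈ -25.149)
O*F = -387/304*(-2867/114) = 369843/11552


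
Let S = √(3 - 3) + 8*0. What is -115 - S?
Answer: -115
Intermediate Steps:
S = 0 (S = √0 + 0 = 0 + 0 = 0)
-115 - S = -115 - 1*0 = -115 + 0 = -115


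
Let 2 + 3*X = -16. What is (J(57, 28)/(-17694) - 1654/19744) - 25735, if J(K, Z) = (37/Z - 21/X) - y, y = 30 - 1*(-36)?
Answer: -5244492723707/203787696 ≈ -25735.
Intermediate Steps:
y = 66 (y = 30 + 36 = 66)
X = -6 (X = -⅔ + (⅓)*(-16) = -⅔ - 16/3 = -6)
J(K, Z) = -125/2 + 37/Z (J(K, Z) = (37/Z - 21/(-6)) - 1*66 = (37/Z - 21*(-⅙)) - 66 = (37/Z + 7/2) - 66 = (7/2 + 37/Z) - 66 = -125/2 + 37/Z)
(J(57, 28)/(-17694) - 1654/19744) - 25735 = ((-125/2 + 37/28)/(-17694) - 1654/19744) - 25735 = ((-125/2 + 37*(1/28))*(-1/17694) - 1654*1/19744) - 25735 = ((-125/2 + 37/28)*(-1/17694) - 827/9872) - 25735 = (-1713/28*(-1/17694) - 827/9872) - 25735 = (571/165144 - 827/9872) - 25735 = -16367147/203787696 - 25735 = -5244492723707/203787696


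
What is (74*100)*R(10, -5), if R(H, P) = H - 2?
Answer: 59200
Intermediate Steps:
R(H, P) = -2 + H
(74*100)*R(10, -5) = (74*100)*(-2 + 10) = 7400*8 = 59200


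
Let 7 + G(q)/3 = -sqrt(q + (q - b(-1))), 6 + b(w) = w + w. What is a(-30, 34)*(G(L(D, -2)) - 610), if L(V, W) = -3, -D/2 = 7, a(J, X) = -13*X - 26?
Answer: 295308 + 1404*sqrt(2) ≈ 2.9729e+5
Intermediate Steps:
b(w) = -6 + 2*w (b(w) = -6 + (w + w) = -6 + 2*w)
a(J, X) = -26 - 13*X
D = -14 (D = -2*7 = -14)
G(q) = -21 - 3*sqrt(8 + 2*q) (G(q) = -21 + 3*(-sqrt(q + (q - (-6 + 2*(-1))))) = -21 + 3*(-sqrt(q + (q - (-6 - 2)))) = -21 + 3*(-sqrt(q + (q - 1*(-8)))) = -21 + 3*(-sqrt(q + (q + 8))) = -21 + 3*(-sqrt(q + (8 + q))) = -21 + 3*(-sqrt(8 + 2*q)) = -21 - 3*sqrt(8 + 2*q))
a(-30, 34)*(G(L(D, -2)) - 610) = (-26 - 13*34)*((-21 - 3*sqrt(8 + 2*(-3))) - 610) = (-26 - 442)*((-21 - 3*sqrt(8 - 6)) - 610) = -468*((-21 - 3*sqrt(2)) - 610) = -468*(-631 - 3*sqrt(2)) = 295308 + 1404*sqrt(2)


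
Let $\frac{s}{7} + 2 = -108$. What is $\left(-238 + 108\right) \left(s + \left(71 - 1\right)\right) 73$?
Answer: $6643000$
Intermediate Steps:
$s = -770$ ($s = -14 + 7 \left(-108\right) = -14 - 756 = -770$)
$\left(-238 + 108\right) \left(s + \left(71 - 1\right)\right) 73 = \left(-238 + 108\right) \left(-770 + \left(71 - 1\right)\right) 73 = - 130 \left(-770 + \left(71 - 1\right)\right) 73 = - 130 \left(-770 + 70\right) 73 = \left(-130\right) \left(-700\right) 73 = 91000 \cdot 73 = 6643000$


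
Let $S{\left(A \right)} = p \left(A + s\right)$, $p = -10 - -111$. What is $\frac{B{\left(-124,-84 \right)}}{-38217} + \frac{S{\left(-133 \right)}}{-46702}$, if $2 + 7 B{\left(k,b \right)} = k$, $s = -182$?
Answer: $\frac{405571497}{594936778} \approx 0.68171$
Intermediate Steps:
$p = 101$ ($p = -10 + 111 = 101$)
$B{\left(k,b \right)} = - \frac{2}{7} + \frac{k}{7}$
$S{\left(A \right)} = -18382 + 101 A$ ($S{\left(A \right)} = 101 \left(A - 182\right) = 101 \left(-182 + A\right) = -18382 + 101 A$)
$\frac{B{\left(-124,-84 \right)}}{-38217} + \frac{S{\left(-133 \right)}}{-46702} = \frac{- \frac{2}{7} + \frac{1}{7} \left(-124\right)}{-38217} + \frac{-18382 + 101 \left(-133\right)}{-46702} = \left(- \frac{2}{7} - \frac{124}{7}\right) \left(- \frac{1}{38217}\right) + \left(-18382 - 13433\right) \left(- \frac{1}{46702}\right) = \left(-18\right) \left(- \frac{1}{38217}\right) - - \frac{31815}{46702} = \frac{6}{12739} + \frac{31815}{46702} = \frac{405571497}{594936778}$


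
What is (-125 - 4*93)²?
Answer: 247009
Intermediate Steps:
(-125 - 4*93)² = (-125 - 372)² = (-497)² = 247009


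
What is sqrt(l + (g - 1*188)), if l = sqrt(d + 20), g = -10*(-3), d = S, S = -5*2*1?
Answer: sqrt(-158 + sqrt(10)) ≈ 12.443*I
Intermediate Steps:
S = -10 (S = -10*1 = -10)
d = -10
g = 30
l = sqrt(10) (l = sqrt(-10 + 20) = sqrt(10) ≈ 3.1623)
sqrt(l + (g - 1*188)) = sqrt(sqrt(10) + (30 - 1*188)) = sqrt(sqrt(10) + (30 - 188)) = sqrt(sqrt(10) - 158) = sqrt(-158 + sqrt(10))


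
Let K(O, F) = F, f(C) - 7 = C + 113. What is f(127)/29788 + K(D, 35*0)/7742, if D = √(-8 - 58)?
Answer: 247/29788 ≈ 0.0082919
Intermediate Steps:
f(C) = 120 + C (f(C) = 7 + (C + 113) = 7 + (113 + C) = 120 + C)
D = I*√66 (D = √(-66) = I*√66 ≈ 8.124*I)
f(127)/29788 + K(D, 35*0)/7742 = (120 + 127)/29788 + (35*0)/7742 = 247*(1/29788) + 0*(1/7742) = 247/29788 + 0 = 247/29788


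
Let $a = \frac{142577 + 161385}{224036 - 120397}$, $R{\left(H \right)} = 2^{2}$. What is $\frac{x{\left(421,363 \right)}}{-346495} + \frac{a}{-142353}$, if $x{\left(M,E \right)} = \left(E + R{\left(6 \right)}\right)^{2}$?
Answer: $- \frac{1987215584539853}{5111952502852665} \approx -0.38874$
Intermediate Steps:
$R{\left(H \right)} = 4$
$a = \frac{303962}{103639} \approx 2.9329$
$x{\left(M,E \right)} = \left(4 + E\right)^{2}$ ($x{\left(M,E \right)} = \left(E + 4\right)^{2} = \left(4 + E\right)^{2}$)
$\frac{x{\left(421,363 \right)}}{-346495} + \frac{a}{-142353} = \frac{\left(4 + 363\right)^{2}}{-346495} + \frac{303962}{103639 \left(-142353\right)} = 367^{2} \left(- \frac{1}{346495}\right) + \frac{303962}{103639} \left(- \frac{1}{142353}\right) = 134689 \left(- \frac{1}{346495}\right) - \frac{303962}{14753322567} = - \frac{134689}{346495} - \frac{303962}{14753322567} = - \frac{1987215584539853}{5111952502852665}$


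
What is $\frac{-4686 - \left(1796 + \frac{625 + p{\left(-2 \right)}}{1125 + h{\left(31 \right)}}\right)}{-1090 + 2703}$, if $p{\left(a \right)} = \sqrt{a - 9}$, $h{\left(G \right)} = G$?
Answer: $- \frac{7493817}{1864628} - \frac{i \sqrt{11}}{1864628} \approx -4.0189 - 1.7787 \cdot 10^{-6} i$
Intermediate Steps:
$p{\left(a \right)} = \sqrt{-9 + a}$
$\frac{-4686 - \left(1796 + \frac{625 + p{\left(-2 \right)}}{1125 + h{\left(31 \right)}}\right)}{-1090 + 2703} = \frac{-4686 - \left(1796 + \frac{625 + \sqrt{-9 - 2}}{1125 + 31}\right)}{-1090 + 2703} = \frac{-4686 - \left(1796 + \frac{625 + \sqrt{-11}}{1156}\right)}{1613} = \left(-4686 - \left(1796 + \left(625 + i \sqrt{11}\right) \frac{1}{1156}\right)\right) \frac{1}{1613} = \left(-4686 - \left(\frac{2076801}{1156} + \frac{i \sqrt{11}}{1156}\right)\right) \frac{1}{1613} = \left(- \frac{7493817}{1156} - \frac{i \sqrt{11}}{1156}\right) \frac{1}{1613} = - \frac{7493817}{1864628} - \frac{i \sqrt{11}}{1864628}$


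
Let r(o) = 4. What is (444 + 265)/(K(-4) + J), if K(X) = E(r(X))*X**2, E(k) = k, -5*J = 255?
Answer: 709/13 ≈ 54.538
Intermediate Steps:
J = -51 (J = -1/5*255 = -51)
K(X) = 4*X**2
(444 + 265)/(K(-4) + J) = (444 + 265)/(4*(-4)**2 - 51) = 709/(4*16 - 51) = 709/(64 - 51) = 709/13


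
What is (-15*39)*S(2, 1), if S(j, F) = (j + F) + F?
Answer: -2340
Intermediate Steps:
S(j, F) = j + 2*F (S(j, F) = (F + j) + F = j + 2*F)
(-15*39)*S(2, 1) = (-15*39)*(2 + 2*1) = -585*(2 + 2) = -585*4 = -2340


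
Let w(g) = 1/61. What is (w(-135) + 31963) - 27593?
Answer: 266571/61 ≈ 4370.0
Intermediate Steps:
w(g) = 1/61
(w(-135) + 31963) - 27593 = (1/61 + 31963) - 27593 = 1949744/61 - 27593 = 266571/61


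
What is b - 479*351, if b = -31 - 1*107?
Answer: -168267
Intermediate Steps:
b = -138 (b = -31 - 107 = -138)
b - 479*351 = -138 - 479*351 = -138 - 168129 = -168267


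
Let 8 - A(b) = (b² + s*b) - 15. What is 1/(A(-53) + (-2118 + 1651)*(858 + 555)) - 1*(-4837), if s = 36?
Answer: 3196042912/660749 ≈ 4837.0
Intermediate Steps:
A(b) = 23 - b² - 36*b (A(b) = 8 - ((b² + 36*b) - 15) = 8 - (-15 + b² + 36*b) = 8 + (15 - b² - 36*b) = 23 - b² - 36*b)
1/(A(-53) + (-2118 + 1651)*(858 + 555)) - 1*(-4837) = 1/((23 - 1*(-53)² - 36*(-53)) + (-2118 + 1651)*(858 + 555)) - 1*(-4837) = 1/((23 - 1*2809 + 1908) - 467*1413) + 4837 = 1/((23 - 2809 + 1908) - 659871) + 4837 = 1/(-878 - 659871) + 4837 = 1/(-660749) + 4837 = -1/660749 + 4837 = 3196042912/660749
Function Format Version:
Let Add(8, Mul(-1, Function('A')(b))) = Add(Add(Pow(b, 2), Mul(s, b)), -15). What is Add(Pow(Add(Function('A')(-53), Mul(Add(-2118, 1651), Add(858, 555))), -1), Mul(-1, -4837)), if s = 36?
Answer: Rational(3196042912, 660749) ≈ 4837.0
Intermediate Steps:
Function('A')(b) = Add(23, Mul(-1, Pow(b, 2)), Mul(-36, b)) (Function('A')(b) = Add(8, Mul(-1, Add(Add(Pow(b, 2), Mul(36, b)), -15))) = Add(8, Mul(-1, Add(-15, Pow(b, 2), Mul(36, b)))) = Add(8, Add(15, Mul(-1, Pow(b, 2)), Mul(-36, b))) = Add(23, Mul(-1, Pow(b, 2)), Mul(-36, b)))
Add(Pow(Add(Function('A')(-53), Mul(Add(-2118, 1651), Add(858, 555))), -1), Mul(-1, -4837)) = Add(Pow(Add(Add(23, Mul(-1, Pow(-53, 2)), Mul(-36, -53)), Mul(Add(-2118, 1651), Add(858, 555))), -1), Mul(-1, -4837)) = Add(Pow(Add(Add(23, Mul(-1, 2809), 1908), Mul(-467, 1413)), -1), 4837) = Add(Pow(Add(Add(23, -2809, 1908), -659871), -1), 4837) = Add(Pow(Add(-878, -659871), -1), 4837) = Add(Pow(-660749, -1), 4837) = Add(Rational(-1, 660749), 4837) = Rational(3196042912, 660749)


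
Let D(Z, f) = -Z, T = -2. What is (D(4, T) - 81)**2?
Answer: 7225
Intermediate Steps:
(D(4, T) - 81)**2 = (-1*4 - 81)**2 = (-4 - 81)**2 = (-85)**2 = 7225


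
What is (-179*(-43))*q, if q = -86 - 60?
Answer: -1123762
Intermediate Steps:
q = -146
(-179*(-43))*q = -179*(-43)*(-146) = 7697*(-146) = -1123762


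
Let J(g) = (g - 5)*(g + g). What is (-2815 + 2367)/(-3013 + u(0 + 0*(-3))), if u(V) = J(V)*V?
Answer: 448/3013 ≈ 0.14869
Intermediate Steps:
J(g) = 2*g*(-5 + g) (J(g) = (-5 + g)*(2*g) = 2*g*(-5 + g))
u(V) = 2*V**2*(-5 + V) (u(V) = (2*V*(-5 + V))*V = 2*V**2*(-5 + V))
(-2815 + 2367)/(-3013 + u(0 + 0*(-3))) = (-2815 + 2367)/(-3013 + 2*(0 + 0*(-3))**2*(-5 + (0 + 0*(-3)))) = -448/(-3013 + 2*(0 + 0)**2*(-5 + (0 + 0))) = -448/(-3013 + 2*0**2*(-5 + 0)) = -448/(-3013 + 2*0*(-5)) = -448/(-3013 + 0) = -448/(-3013) = -448*(-1/3013) = 448/3013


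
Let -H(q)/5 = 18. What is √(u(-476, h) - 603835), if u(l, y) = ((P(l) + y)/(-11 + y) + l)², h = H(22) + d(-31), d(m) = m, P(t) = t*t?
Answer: √8129527481/44 ≈ 2049.2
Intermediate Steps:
P(t) = t²
H(q) = -90 (H(q) = -5*18 = -90)
h = -121 (h = -90 - 31 = -121)
u(l, y) = (l + (y + l²)/(-11 + y))² (u(l, y) = ((l² + y)/(-11 + y) + l)² = ((y + l²)/(-11 + y) + l)² = (l + (y + l²)/(-11 + y))²)
√(u(-476, h) - 603835) = √((-121 + (-476)² - 11*(-476) - 476*(-121))²/(-11 - 121)² - 603835) = √((-121 + 226576 + 5236 + 57596)²/(-132)² - 603835) = √((1/17424)*289287² - 603835) = √((1/17424)*83686968369 - 603835) = √(9298552041/1936 - 603835) = √(8129527481/1936) = √8129527481/44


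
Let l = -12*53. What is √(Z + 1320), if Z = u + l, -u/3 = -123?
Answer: 9*√13 ≈ 32.450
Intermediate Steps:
u = 369 (u = -3*(-123) = 369)
l = -636
Z = -267 (Z = 369 - 636 = -267)
√(Z + 1320) = √(-267 + 1320) = √1053 = 9*√13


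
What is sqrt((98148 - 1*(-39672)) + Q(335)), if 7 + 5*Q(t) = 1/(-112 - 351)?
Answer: sqrt(738600884270)/2315 ≈ 371.24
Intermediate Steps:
Q(t) = -3242/2315 (Q(t) = -7/5 + 1/(5*(-112 - 351)) = -7/5 + (1/5)/(-463) = -7/5 + (1/5)*(-1/463) = -7/5 - 1/2315 = -3242/2315)
sqrt((98148 - 1*(-39672)) + Q(335)) = sqrt((98148 - 1*(-39672)) - 3242/2315) = sqrt((98148 + 39672) - 3242/2315) = sqrt(137820 - 3242/2315) = sqrt(319050058/2315) = sqrt(738600884270)/2315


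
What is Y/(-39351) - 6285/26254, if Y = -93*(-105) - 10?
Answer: -503428805/1033121154 ≈ -0.48729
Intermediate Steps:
Y = 9755 (Y = 9765 - 10 = 9755)
Y/(-39351) - 6285/26254 = 9755/(-39351) - 6285/26254 = 9755*(-1/39351) - 6285*1/26254 = -9755/39351 - 6285/26254 = -503428805/1033121154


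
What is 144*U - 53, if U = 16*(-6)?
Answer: -13877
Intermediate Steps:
U = -96
144*U - 53 = 144*(-96) - 53 = -13824 - 53 = -13877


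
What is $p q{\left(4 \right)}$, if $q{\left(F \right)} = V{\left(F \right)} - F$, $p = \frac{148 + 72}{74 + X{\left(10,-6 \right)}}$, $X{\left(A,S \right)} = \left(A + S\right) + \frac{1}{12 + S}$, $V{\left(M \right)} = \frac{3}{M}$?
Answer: $- \frac{4290}{469} \approx -9.1471$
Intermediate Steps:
$X{\left(A,S \right)} = A + S + \frac{1}{12 + S}$
$p = \frac{1320}{469}$ ($p = \frac{148 + 72}{74 + \frac{1 + \left(-6\right)^{2} + 12 \cdot 10 + 12 \left(-6\right) + 10 \left(-6\right)}{12 - 6}} = \frac{220}{74 + \frac{1 + 36 + 120 - 72 - 60}{6}} = \frac{220}{74 + \frac{1}{6} \cdot 25} = \frac{220}{74 + \frac{25}{6}} = \frac{220}{\frac{469}{6}} = 220 \cdot \frac{6}{469} = \frac{1320}{469} \approx 2.8145$)
$q{\left(F \right)} = - F + \frac{3}{F}$ ($q{\left(F \right)} = \frac{3}{F} - F = - F + \frac{3}{F}$)
$p q{\left(4 \right)} = \frac{1320 \left(\left(-1\right) 4 + \frac{3}{4}\right)}{469} = \frac{1320 \left(-4 + 3 \cdot \frac{1}{4}\right)}{469} = \frac{1320 \left(-4 + \frac{3}{4}\right)}{469} = \frac{1320}{469} \left(- \frac{13}{4}\right) = - \frac{4290}{469}$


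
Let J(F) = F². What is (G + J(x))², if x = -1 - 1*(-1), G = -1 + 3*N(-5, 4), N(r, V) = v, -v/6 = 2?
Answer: 1369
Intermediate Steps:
v = -12 (v = -6*2 = -12)
N(r, V) = -12
G = -37 (G = -1 + 3*(-12) = -1 - 36 = -37)
x = 0 (x = -1 + 1 = 0)
(G + J(x))² = (-37 + 0²)² = (-37 + 0)² = (-37)² = 1369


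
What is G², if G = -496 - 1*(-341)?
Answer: 24025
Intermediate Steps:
G = -155 (G = -496 + 341 = -155)
G² = (-155)² = 24025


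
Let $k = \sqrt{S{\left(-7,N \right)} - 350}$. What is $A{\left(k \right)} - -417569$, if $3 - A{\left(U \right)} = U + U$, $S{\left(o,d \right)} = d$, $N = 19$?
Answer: $417572 - 2 i \sqrt{331} \approx 4.1757 \cdot 10^{5} - 36.387 i$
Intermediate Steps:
$k = i \sqrt{331}$ ($k = \sqrt{19 - 350} = \sqrt{-331} = i \sqrt{331} \approx 18.193 i$)
$A{\left(U \right)} = 3 - 2 U$ ($A{\left(U \right)} = 3 - \left(U + U\right) = 3 - 2 U$)
$A{\left(k \right)} - -417569 = \left(3 - 2 i \sqrt{331}\right) - -417569 = \left(3 - 2 i \sqrt{331}\right) + 417569 = 417572 - 2 i \sqrt{331}$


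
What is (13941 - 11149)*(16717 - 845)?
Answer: 44314624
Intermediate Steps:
(13941 - 11149)*(16717 - 845) = 2792*15872 = 44314624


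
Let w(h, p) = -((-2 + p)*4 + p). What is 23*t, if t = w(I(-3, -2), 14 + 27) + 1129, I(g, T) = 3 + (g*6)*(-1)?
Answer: 21436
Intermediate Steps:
I(g, T) = 3 - 6*g (I(g, T) = 3 + (6*g)*(-1) = 3 - 6*g)
w(h, p) = 8 - 5*p (w(h, p) = -((-8 + 4*p) + p) = -(-8 + 5*p) = 8 - 5*p)
t = 932 (t = (8 - 5*(14 + 27)) + 1129 = (8 - 5*41) + 1129 = (8 - 205) + 1129 = -197 + 1129 = 932)
23*t = 23*932 = 21436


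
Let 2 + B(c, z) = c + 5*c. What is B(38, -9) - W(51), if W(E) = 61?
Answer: 165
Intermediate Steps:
B(c, z) = -2 + 6*c (B(c, z) = -2 + (c + 5*c) = -2 + 6*c)
B(38, -9) - W(51) = (-2 + 6*38) - 1*61 = (-2 + 228) - 61 = 226 - 61 = 165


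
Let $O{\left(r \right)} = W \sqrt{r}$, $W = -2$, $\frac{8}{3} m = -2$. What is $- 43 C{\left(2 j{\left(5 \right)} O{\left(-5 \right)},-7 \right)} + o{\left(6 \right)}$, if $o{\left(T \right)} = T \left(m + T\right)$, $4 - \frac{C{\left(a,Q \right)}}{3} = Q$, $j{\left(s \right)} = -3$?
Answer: $- \frac{2775}{2} \approx -1387.5$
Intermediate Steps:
$m = - \frac{3}{4}$ ($m = \frac{3}{8} \left(-2\right) = - \frac{3}{4} \approx -0.75$)
$O{\left(r \right)} = - 2 \sqrt{r}$
$C{\left(a,Q \right)} = 12 - 3 Q$
$o{\left(T \right)} = T \left(- \frac{3}{4} + T\right)$
$- 43 C{\left(2 j{\left(5 \right)} O{\left(-5 \right)},-7 \right)} + o{\left(6 \right)} = - 43 \left(12 - -21\right) + \frac{1}{4} \cdot 6 \left(-3 + 4 \cdot 6\right) = - 43 \left(12 + 21\right) + \frac{1}{4} \cdot 6 \left(-3 + 24\right) = \left(-43\right) 33 + \frac{1}{4} \cdot 6 \cdot 21 = -1419 + \frac{63}{2} = - \frac{2775}{2}$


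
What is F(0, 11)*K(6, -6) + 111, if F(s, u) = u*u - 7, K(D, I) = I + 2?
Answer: -345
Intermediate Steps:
K(D, I) = 2 + I
F(s, u) = -7 + u² (F(s, u) = u² - 7 = -7 + u²)
F(0, 11)*K(6, -6) + 111 = (-7 + 11²)*(2 - 6) + 111 = (-7 + 121)*(-4) + 111 = 114*(-4) + 111 = -456 + 111 = -345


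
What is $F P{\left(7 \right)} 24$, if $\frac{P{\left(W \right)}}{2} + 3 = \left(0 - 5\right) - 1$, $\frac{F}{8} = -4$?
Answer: $13824$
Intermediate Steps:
$F = -32$ ($F = 8 \left(-4\right) = -32$)
$P{\left(W \right)} = -18$ ($P{\left(W \right)} = -6 + 2 \left(\left(0 - 5\right) - 1\right) = -6 + 2 \left(-5 - 1\right) = -6 + 2 \left(-6\right) = -6 - 12 = -18$)
$F P{\left(7 \right)} 24 = \left(-32\right) \left(-18\right) 24 = 576 \cdot 24 = 13824$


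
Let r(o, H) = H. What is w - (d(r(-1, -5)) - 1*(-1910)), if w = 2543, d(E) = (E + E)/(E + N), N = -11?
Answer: 5059/8 ≈ 632.38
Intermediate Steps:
d(E) = 2*E/(-11 + E) (d(E) = (E + E)/(E - 11) = (2*E)/(-11 + E) = 2*E/(-11 + E))
w - (d(r(-1, -5)) - 1*(-1910)) = 2543 - (2*(-5)/(-11 - 5) - 1*(-1910)) = 2543 - (2*(-5)/(-16) + 1910) = 2543 - (2*(-5)*(-1/16) + 1910) = 2543 - (5/8 + 1910) = 2543 - 1*15285/8 = 2543 - 15285/8 = 5059/8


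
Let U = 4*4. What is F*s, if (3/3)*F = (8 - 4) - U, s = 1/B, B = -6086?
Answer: 6/3043 ≈ 0.0019717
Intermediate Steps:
U = 16
s = -1/6086 (s = 1/(-6086) = -1/6086 ≈ -0.00016431)
F = -12 (F = (8 - 4) - 1*16 = 4 - 16 = -12)
F*s = -12*(-1/6086) = 6/3043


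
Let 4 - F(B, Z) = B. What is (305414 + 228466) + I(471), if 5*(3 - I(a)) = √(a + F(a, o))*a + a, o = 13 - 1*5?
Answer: 2668002/5 ≈ 5.3360e+5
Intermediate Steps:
o = 8 (o = 13 - 5 = 8)
F(B, Z) = 4 - B
I(a) = 3 - 3*a/5 (I(a) = 3 - (√(a + (4 - a))*a + a)/5 = 3 - (√4*a + a)/5 = 3 - (2*a + a)/5 = 3 - 3*a/5)
(305414 + 228466) + I(471) = (305414 + 228466) + (3 - ⅗*471) = 533880 + (3 - 1413/5) = 533880 - 1398/5 = 2668002/5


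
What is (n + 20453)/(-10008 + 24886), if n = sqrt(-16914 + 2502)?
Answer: 20453/14878 + I*sqrt(3603)/7439 ≈ 1.3747 + 0.008069*I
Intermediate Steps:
n = 2*I*sqrt(3603) (n = sqrt(-14412) = 2*I*sqrt(3603) ≈ 120.05*I)
(n + 20453)/(-10008 + 24886) = (2*I*sqrt(3603) + 20453)/(-10008 + 24886) = (20453 + 2*I*sqrt(3603))/14878 = (20453 + 2*I*sqrt(3603))*(1/14878) = 20453/14878 + I*sqrt(3603)/7439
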